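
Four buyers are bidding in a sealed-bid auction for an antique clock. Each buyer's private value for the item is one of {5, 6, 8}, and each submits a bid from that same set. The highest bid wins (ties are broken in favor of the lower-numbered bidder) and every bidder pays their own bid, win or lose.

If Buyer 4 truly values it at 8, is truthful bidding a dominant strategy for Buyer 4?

Consider the case where Buyer 1 bids 5, Buyer 2 bids 5 and Buyer 3 bids 5.
Truthful bid 8: wins, pays 8, utility 8 - 8 = 0.
Bid 6 instead: wins, pays 6, utility 8 - 6 = 2.
Since 2 > 0, bidding 6 is strictly better here, so truthful bidding is not dominant.

No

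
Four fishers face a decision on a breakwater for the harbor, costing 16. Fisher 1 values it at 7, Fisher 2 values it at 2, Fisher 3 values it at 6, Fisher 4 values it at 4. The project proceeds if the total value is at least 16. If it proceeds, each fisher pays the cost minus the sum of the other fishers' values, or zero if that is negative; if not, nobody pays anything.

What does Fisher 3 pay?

3

Total value 19 ≥ cost 16, so the project is built.
The other fishers' values sum to 13.
Cost minus that sum is 16 - 13 = 3.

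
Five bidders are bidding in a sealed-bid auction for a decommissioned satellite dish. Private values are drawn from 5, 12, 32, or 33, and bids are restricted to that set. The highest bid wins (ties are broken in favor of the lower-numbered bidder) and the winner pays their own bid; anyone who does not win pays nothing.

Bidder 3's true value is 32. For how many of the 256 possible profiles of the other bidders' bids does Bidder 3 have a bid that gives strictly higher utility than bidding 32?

4

Others bid (5, 5, 5, 5): truth gives 0; bid 12 gives 20 > 0. Violating.
Others bid (5, 5, 5, 12): truth gives 0; bid 12 gives 20 > 0. Violating.
Others bid (5, 5, 12, 5): truth gives 0; bid 12 gives 20 > 0. Violating.
Others bid (5, 5, 12, 12): truth gives 0; bid 12 gives 20 > 0. Violating.
Others bid (5, 5, 5, 32): truth gives 0; no alternative beats it.
Others bid (5, 5, 5, 33): truth gives 0; no alternative beats it.
(Checking all 256 profiles: 4 have a profitable deviation, 252 do not.)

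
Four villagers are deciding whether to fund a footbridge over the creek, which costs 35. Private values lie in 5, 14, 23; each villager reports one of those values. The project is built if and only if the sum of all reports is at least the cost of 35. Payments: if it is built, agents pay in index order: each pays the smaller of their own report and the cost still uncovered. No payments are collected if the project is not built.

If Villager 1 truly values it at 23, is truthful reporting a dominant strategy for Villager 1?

No

Consider the case where Villager 2 reports 5, Villager 3 reports 5 and Villager 4 reports 14.
Truthful report 23: project built, pays 23, utility 23 - 23 = 0.
Report 14 instead: project built, pays 14, utility 23 - 14 = 9.
Since 9 > 0, reporting 14 is strictly better here, so truthful reporting is not dominant.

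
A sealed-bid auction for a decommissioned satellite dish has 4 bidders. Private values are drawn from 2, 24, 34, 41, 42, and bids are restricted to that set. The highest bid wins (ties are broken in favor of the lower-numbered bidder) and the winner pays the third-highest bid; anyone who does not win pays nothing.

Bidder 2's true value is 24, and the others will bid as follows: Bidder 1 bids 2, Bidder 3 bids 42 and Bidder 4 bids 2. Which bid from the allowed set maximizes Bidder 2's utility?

42

Bid 2: loses, pays 0, utility 0.
Bid 24: loses, pays 0, utility 0.
Bid 34: loses, pays 0, utility 0.
Bid 41: loses, pays 0, utility 0.
Bid 42: wins, pays 2, utility 24 - 2 = 22.
The best choice is 42 with utility 22.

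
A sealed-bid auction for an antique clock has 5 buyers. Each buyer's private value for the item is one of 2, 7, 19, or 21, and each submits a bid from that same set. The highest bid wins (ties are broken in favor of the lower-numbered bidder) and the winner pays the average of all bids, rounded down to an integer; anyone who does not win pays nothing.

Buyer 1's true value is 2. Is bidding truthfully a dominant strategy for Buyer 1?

Check each profile of the others' bids and compare truth against every alternative bid.
Others bid (7, 7, 7, 7): truth gives 0, best alternative gives -5.
Others bid (2, 7, 7, 7): truth gives 0, best alternative gives -4.
Others bid (7, 2, 7, 7): truth gives 0, best alternative gives -4.
Others bid (7, 7, 2, 7): truth gives 0, best alternative gives -4.
Others bid (7, 7, 7, 2): truth gives 0, best alternative gives -4.
Others bid (2, 2, 7, 7): truth gives 0, best alternative gives -3.
(Remaining 250 profiles checked similarly; truth is weakly best in each.)
In every case the truthful bid is at least as good as any alternative, so it is a dominant strategy.

Yes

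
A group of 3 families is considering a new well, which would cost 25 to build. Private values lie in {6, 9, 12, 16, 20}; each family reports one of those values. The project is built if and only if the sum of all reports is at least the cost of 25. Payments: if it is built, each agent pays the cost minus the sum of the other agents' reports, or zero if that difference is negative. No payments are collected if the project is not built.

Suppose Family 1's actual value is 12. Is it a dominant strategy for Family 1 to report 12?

Yes

Check each profile of the others' reports and compare truth against every alternative report.
Others report (6, 20): truth gives 12, best alternative gives 12.
Others report (9, 16): truth gives 12, best alternative gives 12.
Others report (9, 20): truth gives 12, best alternative gives 12.
Others report (12, 16): truth gives 12, best alternative gives 12.
Others report (12, 20): truth gives 12, best alternative gives 12.
Others report (16, 9): truth gives 12, best alternative gives 12.
(Remaining 19 profiles checked similarly; truth is weakly best in each.)
In every case the truthful report is at least as good as any alternative, so it is a dominant strategy.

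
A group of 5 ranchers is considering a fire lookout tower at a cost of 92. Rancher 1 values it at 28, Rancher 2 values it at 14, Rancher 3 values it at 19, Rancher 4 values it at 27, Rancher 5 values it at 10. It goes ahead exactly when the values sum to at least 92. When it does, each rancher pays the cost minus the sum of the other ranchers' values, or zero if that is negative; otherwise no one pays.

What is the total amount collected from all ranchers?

Total value 98 ≥ cost 92, so it is built.
Rancher 1: others sum to 70; max(0, 92 - 70) = 22.
Rancher 2: others sum to 84; max(0, 92 - 84) = 8.
Rancher 3: others sum to 79; max(0, 92 - 79) = 13.
Rancher 4: others sum to 71; max(0, 92 - 71) = 21.
Rancher 5: others sum to 88; max(0, 92 - 88) = 4.
Total collected = 22 + 8 + 13 + 21 + 4 = 68.

68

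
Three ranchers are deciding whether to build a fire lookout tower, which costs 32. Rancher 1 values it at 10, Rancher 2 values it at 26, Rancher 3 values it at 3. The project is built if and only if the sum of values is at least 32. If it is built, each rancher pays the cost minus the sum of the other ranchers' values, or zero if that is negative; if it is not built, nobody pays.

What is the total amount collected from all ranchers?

22

Total value 39 ≥ cost 32, so it is built.
Rancher 1: others sum to 29; max(0, 32 - 29) = 3.
Rancher 2: others sum to 13; max(0, 32 - 13) = 19.
Rancher 3: others sum to 36; max(0, 32 - 36) = 0.
Total collected = 3 + 19 + 0 = 22.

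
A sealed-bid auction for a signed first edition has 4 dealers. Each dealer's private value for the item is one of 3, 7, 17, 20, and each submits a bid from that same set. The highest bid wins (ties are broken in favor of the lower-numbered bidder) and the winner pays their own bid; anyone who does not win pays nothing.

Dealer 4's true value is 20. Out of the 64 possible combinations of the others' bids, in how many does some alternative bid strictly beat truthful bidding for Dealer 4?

8

Others bid (3, 3, 3): truth gives 0; bid 7 gives 13 > 0. Violating.
Others bid (3, 3, 7): truth gives 0; bid 17 gives 3 > 0. Violating.
Others bid (3, 7, 3): truth gives 0; bid 17 gives 3 > 0. Violating.
Others bid (3, 7, 7): truth gives 0; bid 17 gives 3 > 0. Violating.
Others bid (3, 3, 17): truth gives 0; no alternative beats it.
Others bid (3, 3, 20): truth gives 0; no alternative beats it.
(Checking all 64 profiles: 8 have a profitable deviation, 56 do not.)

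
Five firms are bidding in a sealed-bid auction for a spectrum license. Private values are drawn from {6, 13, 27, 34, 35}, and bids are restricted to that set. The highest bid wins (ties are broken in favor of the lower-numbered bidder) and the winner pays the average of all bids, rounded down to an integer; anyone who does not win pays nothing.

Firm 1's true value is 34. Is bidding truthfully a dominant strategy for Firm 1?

Consider the case where Firm 2 bids 6, Firm 3 bids 6, Firm 4 bids 6 and Firm 5 bids 6.
Truthful bid 34: wins, pays 11, utility 34 - 11 = 23.
Bid 6 instead: wins, pays 6, utility 34 - 6 = 28.
Since 28 > 23, bidding 6 is strictly better here, so truthful bidding is not dominant.

No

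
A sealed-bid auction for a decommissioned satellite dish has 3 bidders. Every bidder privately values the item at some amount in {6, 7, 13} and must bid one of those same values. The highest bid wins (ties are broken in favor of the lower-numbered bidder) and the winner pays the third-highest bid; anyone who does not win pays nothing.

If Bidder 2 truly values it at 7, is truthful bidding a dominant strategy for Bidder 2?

No

Consider the case where Bidder 1 bids 6 and Bidder 3 bids 13.
Truthful bid 7: loses, pays 0, utility 0.
Bid 13 instead: wins, pays 6, utility 7 - 6 = 1.
Since 1 > 0, bidding 13 is strictly better here, so truthful bidding is not dominant.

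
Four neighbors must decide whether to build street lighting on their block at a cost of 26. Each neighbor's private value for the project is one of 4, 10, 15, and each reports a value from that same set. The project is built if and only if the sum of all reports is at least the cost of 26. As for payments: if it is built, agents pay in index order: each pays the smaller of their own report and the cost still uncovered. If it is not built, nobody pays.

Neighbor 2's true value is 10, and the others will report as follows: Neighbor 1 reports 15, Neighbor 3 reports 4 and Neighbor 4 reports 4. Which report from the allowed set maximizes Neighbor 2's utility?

4

Report 4: project built, pays 4, utility 10 - 4 = 6.
Report 10: project built, pays 10, utility 10 - 10 = 0.
Report 15: project built, pays 11, utility 10 - 11 = -1.
The best choice is 4 with utility 6.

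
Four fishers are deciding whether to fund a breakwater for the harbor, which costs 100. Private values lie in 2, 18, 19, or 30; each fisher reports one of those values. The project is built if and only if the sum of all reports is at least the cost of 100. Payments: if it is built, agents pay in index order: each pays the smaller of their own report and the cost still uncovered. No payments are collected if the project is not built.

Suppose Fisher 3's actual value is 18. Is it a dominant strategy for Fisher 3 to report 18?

Yes

Check each profile of the others' reports and compare truth against every alternative report.
Others report (2, 2, 2): truth gives 0, best alternative gives 0.
Others report (2, 2, 18): truth gives 0, best alternative gives 0.
Others report (2, 2, 19): truth gives 0, best alternative gives 0.
Others report (2, 2, 30): truth gives 0, best alternative gives 0.
Others report (2, 18, 2): truth gives 0, best alternative gives 0.
Others report (2, 18, 18): truth gives 0, best alternative gives 0.
(Remaining 58 profiles checked similarly; truth is weakly best in each.)
In every case the truthful report is at least as good as any alternative, so it is a dominant strategy.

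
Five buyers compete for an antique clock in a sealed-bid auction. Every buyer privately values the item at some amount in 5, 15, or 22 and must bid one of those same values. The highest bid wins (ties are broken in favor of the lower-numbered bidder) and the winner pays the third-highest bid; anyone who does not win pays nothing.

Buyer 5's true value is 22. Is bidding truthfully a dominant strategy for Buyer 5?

Yes

Check each profile of the others' bids and compare truth against every alternative bid.
Others bid (5, 5, 5, 15): truth gives 17, best alternative gives 0.
Others bid (5, 5, 15, 5): truth gives 17, best alternative gives 0.
Others bid (5, 15, 5, 5): truth gives 17, best alternative gives 0.
Others bid (15, 5, 5, 5): truth gives 17, best alternative gives 0.
Others bid (5, 5, 15, 15): truth gives 7, best alternative gives 0.
Others bid (5, 15, 5, 15): truth gives 7, best alternative gives 0.
(Remaining 75 profiles checked similarly; truth is weakly best in each.)
In every case the truthful bid is at least as good as any alternative, so it is a dominant strategy.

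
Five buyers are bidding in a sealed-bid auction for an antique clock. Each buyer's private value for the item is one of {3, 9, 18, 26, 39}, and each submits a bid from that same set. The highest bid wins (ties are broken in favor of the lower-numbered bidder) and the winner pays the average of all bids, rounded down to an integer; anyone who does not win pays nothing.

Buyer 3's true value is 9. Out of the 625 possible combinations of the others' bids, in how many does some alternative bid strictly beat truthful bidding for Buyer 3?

Others bid (3, 9, 3, 3): truth gives 0; bid 18 gives 2 > 0. Violating.
Others bid (3, 9, 3, 9): truth gives 0; bid 18 gives 1 > 0. Violating.
Others bid (3, 9, 9, 3): truth gives 0; bid 18 gives 1 > 0. Violating.
Others bid (9, 3, 3, 3): truth gives 0; bid 18 gives 2 > 0. Violating.
Others bid (3, 3, 3, 3): truth gives 5; no alternative beats it.
Others bid (3, 3, 3, 9): truth gives 4; no alternative beats it.
(Checking all 625 profiles: 7 have a profitable deviation, 618 do not.)

7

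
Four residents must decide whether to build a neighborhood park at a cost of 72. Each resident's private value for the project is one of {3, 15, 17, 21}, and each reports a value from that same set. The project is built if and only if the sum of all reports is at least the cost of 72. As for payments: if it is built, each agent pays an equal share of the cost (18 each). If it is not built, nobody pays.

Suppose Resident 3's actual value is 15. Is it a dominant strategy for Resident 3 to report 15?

No

Consider the case where Resident 1 reports 15, Resident 2 reports 21 and Resident 4 reports 21.
Truthful report 15: project built, pays 18, utility 15 - 18 = -3.
Report 3 instead: project not built, utility 0.
Since 0 > -3, reporting 3 is strictly better here, so truthful reporting is not dominant.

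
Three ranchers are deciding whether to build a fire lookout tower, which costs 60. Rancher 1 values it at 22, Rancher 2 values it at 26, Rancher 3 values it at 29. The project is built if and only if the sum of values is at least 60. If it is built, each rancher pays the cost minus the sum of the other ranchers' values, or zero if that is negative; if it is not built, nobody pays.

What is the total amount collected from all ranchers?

Total value 77 ≥ cost 60, so it is built.
Rancher 1: others sum to 55; max(0, 60 - 55) = 5.
Rancher 2: others sum to 51; max(0, 60 - 51) = 9.
Rancher 3: others sum to 48; max(0, 60 - 48) = 12.
Total collected = 5 + 9 + 12 = 26.

26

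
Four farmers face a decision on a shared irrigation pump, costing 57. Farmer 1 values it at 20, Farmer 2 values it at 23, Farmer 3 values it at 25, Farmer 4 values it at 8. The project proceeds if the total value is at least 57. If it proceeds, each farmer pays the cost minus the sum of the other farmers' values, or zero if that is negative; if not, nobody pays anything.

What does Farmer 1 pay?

1

Total value 76 ≥ cost 57, so the project is built.
The other farmers' values sum to 56.
Cost minus that sum is 57 - 56 = 1.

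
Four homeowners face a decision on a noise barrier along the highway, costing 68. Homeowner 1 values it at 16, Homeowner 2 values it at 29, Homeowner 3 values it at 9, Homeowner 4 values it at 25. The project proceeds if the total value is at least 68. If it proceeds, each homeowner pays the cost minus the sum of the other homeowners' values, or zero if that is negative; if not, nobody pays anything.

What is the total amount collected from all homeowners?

Total value 79 ≥ cost 68, so it is built.
Homeowner 1: others sum to 63; max(0, 68 - 63) = 5.
Homeowner 2: others sum to 50; max(0, 68 - 50) = 18.
Homeowner 3: others sum to 70; max(0, 68 - 70) = 0.
Homeowner 4: others sum to 54; max(0, 68 - 54) = 14.
Total collected = 5 + 18 + 0 + 14 = 37.

37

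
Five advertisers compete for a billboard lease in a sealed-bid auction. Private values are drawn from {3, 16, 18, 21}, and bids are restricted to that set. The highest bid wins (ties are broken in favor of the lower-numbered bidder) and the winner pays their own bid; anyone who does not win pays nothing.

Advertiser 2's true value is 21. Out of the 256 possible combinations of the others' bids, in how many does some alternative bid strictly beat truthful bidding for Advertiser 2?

Others bid (3, 3, 3, 3): truth gives 0; bid 16 gives 5 > 0. Violating.
Others bid (3, 3, 3, 16): truth gives 0; bid 16 gives 5 > 0. Violating.
Others bid (3, 3, 3, 18): truth gives 0; bid 18 gives 3 > 0. Violating.
Others bid (3, 3, 16, 3): truth gives 0; bid 16 gives 5 > 0. Violating.
Others bid (3, 3, 3, 21): truth gives 0; no alternative beats it.
Others bid (3, 3, 16, 21): truth gives 0; no alternative beats it.
(Checking all 256 profiles: 54 have a profitable deviation, 202 do not.)

54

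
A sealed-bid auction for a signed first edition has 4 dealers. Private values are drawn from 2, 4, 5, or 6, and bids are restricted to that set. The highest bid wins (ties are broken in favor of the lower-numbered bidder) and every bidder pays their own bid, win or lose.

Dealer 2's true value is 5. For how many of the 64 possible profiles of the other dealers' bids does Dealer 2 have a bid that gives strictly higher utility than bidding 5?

Others bid (2, 2, 2): truth gives 0; bid 4 gives 1 > 0. Violating.
Others bid (2, 2, 4): truth gives 0; bid 4 gives 1 > 0. Violating.
Others bid (2, 2, 6): truth gives -5; bid 6 gives -1 > -5. Violating.
Others bid (2, 4, 2): truth gives 0; bid 4 gives 1 > 0. Violating.
Others bid (2, 2, 5): truth gives 0; no alternative beats it.
Others bid (2, 4, 5): truth gives 0; no alternative beats it.
(Checking all 64 profiles: 50 have a profitable deviation, 14 do not.)

50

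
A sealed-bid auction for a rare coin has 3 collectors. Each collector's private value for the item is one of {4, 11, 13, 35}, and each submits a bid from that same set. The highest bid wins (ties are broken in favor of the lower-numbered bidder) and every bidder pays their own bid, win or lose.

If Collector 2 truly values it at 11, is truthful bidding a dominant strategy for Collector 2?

Consider the case where Collector 1 bids 4 and Collector 3 bids 13.
Truthful bid 11: loses but pays 11, utility -11.
Bid 4 instead: loses but pays 4, utility -4.
Since -4 > -11, bidding 4 is strictly better here, so truthful bidding is not dominant.

No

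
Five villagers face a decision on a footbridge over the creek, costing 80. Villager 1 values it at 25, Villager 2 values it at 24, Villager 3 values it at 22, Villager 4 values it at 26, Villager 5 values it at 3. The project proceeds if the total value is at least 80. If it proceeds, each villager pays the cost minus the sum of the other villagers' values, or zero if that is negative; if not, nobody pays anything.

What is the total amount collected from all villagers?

Total value 100 ≥ cost 80, so it is built.
Villager 1: others sum to 75; max(0, 80 - 75) = 5.
Villager 2: others sum to 76; max(0, 80 - 76) = 4.
Villager 3: others sum to 78; max(0, 80 - 78) = 2.
Villager 4: others sum to 74; max(0, 80 - 74) = 6.
Villager 5: others sum to 97; max(0, 80 - 97) = 0.
Total collected = 5 + 4 + 2 + 6 + 0 = 17.

17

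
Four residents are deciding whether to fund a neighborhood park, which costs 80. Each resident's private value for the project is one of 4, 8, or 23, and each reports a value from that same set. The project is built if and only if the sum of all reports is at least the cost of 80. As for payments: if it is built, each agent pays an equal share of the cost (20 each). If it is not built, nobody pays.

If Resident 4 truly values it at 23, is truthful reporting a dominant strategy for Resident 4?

Check each profile of the others' reports and compare truth against every alternative report.
Others report (23, 23, 23): truth gives 3, best alternative gives 0.
Others report (4, 4, 4): truth gives 0, best alternative gives 0.
Others report (4, 4, 8): truth gives 0, best alternative gives 0.
Others report (4, 4, 23): truth gives 0, best alternative gives 0.
Others report (4, 8, 4): truth gives 0, best alternative gives 0.
Others report (4, 8, 8): truth gives 0, best alternative gives 0.
(Remaining 21 profiles checked similarly; truth is weakly best in each.)
In every case the truthful report is at least as good as any alternative, so it is a dominant strategy.

Yes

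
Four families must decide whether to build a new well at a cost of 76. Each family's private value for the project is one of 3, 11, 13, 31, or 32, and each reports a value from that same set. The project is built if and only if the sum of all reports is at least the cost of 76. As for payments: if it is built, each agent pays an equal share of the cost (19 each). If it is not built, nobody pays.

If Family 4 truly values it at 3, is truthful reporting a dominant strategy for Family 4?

Yes

Check each profile of the others' reports and compare truth against every alternative report.
Others report (3, 31, 31): truth gives 0, best alternative gives -16.
Others report (3, 31, 32): truth gives 0, best alternative gives -16.
Others report (3, 32, 31): truth gives 0, best alternative gives -16.
Others report (3, 32, 32): truth gives 0, best alternative gives -16.
Others report (31, 3, 31): truth gives 0, best alternative gives -16.
Others report (31, 3, 32): truth gives 0, best alternative gives -16.
(Remaining 119 profiles checked similarly; truth is weakly best in each.)
In every case the truthful report is at least as good as any alternative, so it is a dominant strategy.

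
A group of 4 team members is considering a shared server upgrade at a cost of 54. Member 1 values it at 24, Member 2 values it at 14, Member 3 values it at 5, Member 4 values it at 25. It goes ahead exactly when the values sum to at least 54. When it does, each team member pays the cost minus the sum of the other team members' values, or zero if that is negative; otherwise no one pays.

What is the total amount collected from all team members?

Total value 68 ≥ cost 54, so it is built.
Member 1: others sum to 44; max(0, 54 - 44) = 10.
Member 2: others sum to 54; max(0, 54 - 54) = 0.
Member 3: others sum to 63; max(0, 54 - 63) = 0.
Member 4: others sum to 43; max(0, 54 - 43) = 11.
Total collected = 10 + 0 + 0 + 11 = 21.

21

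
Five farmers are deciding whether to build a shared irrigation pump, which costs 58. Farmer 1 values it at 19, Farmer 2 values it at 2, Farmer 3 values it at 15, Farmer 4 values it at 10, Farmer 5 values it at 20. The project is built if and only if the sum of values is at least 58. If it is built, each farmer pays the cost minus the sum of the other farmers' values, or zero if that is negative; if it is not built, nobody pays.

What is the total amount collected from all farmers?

Total value 66 ≥ cost 58, so it is built.
Farmer 1: others sum to 47; max(0, 58 - 47) = 11.
Farmer 2: others sum to 64; max(0, 58 - 64) = 0.
Farmer 3: others sum to 51; max(0, 58 - 51) = 7.
Farmer 4: others sum to 56; max(0, 58 - 56) = 2.
Farmer 5: others sum to 46; max(0, 58 - 46) = 12.
Total collected = 11 + 0 + 7 + 2 + 12 = 32.

32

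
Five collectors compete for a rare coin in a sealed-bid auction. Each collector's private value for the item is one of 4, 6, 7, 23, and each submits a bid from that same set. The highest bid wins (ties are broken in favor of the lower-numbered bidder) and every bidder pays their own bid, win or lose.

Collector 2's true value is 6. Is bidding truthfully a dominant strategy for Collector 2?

Consider the case where Collector 1 bids 4, Collector 3 bids 4, Collector 4 bids 4 and Collector 5 bids 7.
Truthful bid 6: loses but pays 6, utility -6.
Bid 4 instead: loses but pays 4, utility -4.
Since -4 > -6, bidding 4 is strictly better here, so truthful bidding is not dominant.

No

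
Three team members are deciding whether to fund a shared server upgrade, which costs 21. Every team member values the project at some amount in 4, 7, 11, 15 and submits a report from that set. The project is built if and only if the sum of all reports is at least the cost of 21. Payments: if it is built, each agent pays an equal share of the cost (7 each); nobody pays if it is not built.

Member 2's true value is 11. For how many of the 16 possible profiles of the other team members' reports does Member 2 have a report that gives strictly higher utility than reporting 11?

Others report (4, 4): truth gives 0; report 15 gives 4 > 0. Violating.
Others report (4, 7): truth gives 4; no alternative beats it.
Others report (4, 11): truth gives 4; no alternative beats it.
(Checking all 16 profiles: 1 has a profitable deviation, 15 do not.)

1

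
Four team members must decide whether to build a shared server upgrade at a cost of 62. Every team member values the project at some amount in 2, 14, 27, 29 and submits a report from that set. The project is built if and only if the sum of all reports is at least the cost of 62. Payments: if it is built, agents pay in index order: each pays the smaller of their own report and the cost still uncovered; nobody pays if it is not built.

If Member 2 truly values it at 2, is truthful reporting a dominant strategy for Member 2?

Yes

Check each profile of the others' reports and compare truth against every alternative report.
Others report (2, 27, 27): truth gives 0, best alternative gives -12.
Others report (2, 27, 29): truth gives 0, best alternative gives -12.
Others report (2, 29, 27): truth gives 0, best alternative gives -12.
Others report (2, 29, 29): truth gives 0, best alternative gives -12.
Others report (14, 14, 27): truth gives 0, best alternative gives -12.
Others report (14, 14, 29): truth gives 0, best alternative gives -12.
(Remaining 58 profiles checked similarly; truth is weakly best in each.)
In every case the truthful report is at least as good as any alternative, so it is a dominant strategy.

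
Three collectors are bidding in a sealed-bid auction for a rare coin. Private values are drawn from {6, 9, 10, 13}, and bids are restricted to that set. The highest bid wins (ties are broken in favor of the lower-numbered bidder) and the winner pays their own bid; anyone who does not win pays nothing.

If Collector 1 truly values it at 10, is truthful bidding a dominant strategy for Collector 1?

No

Consider the case where Collector 2 bids 6 and Collector 3 bids 6.
Truthful bid 10: wins, pays 10, utility 10 - 10 = 0.
Bid 6 instead: wins, pays 6, utility 10 - 6 = 4.
Since 4 > 0, bidding 6 is strictly better here, so truthful bidding is not dominant.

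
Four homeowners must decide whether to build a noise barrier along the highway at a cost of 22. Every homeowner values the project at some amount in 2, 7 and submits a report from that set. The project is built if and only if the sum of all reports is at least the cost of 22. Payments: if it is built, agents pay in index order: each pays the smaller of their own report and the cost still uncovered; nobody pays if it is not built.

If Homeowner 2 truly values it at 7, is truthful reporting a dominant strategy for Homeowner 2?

No

Consider the case where Homeowner 1 reports 7, Homeowner 3 reports 7 and Homeowner 4 reports 7.
Truthful report 7: project built, pays 7, utility 7 - 7 = 0.
Report 2 instead: project built, pays 2, utility 7 - 2 = 5.
Since 5 > 0, reporting 2 is strictly better here, so truthful reporting is not dominant.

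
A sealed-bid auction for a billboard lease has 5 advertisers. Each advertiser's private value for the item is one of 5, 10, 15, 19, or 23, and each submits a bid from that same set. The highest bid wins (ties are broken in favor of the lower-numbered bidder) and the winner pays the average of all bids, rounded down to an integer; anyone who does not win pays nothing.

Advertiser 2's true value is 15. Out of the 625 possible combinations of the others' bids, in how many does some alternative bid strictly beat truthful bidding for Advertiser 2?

Others bid (5, 5, 5, 5): truth gives 8; bid 10 gives 9 > 8. Violating.
Others bid (5, 5, 5, 10): truth gives 7; bid 10 gives 8 > 7. Violating.
Others bid (5, 5, 5, 19): truth gives 0; bid 19 gives 5 > 0. Violating.
Others bid (5, 5, 5, 23): truth gives 0; bid 23 gives 3 > 0. Violating.
Others bid (5, 5, 5, 15): truth gives 6; no alternative beats it.
Others bid (5, 5, 10, 15): truth gives 5; no alternative beats it.
(Checking all 625 profiles: 162 have a profitable deviation, 463 do not.)

162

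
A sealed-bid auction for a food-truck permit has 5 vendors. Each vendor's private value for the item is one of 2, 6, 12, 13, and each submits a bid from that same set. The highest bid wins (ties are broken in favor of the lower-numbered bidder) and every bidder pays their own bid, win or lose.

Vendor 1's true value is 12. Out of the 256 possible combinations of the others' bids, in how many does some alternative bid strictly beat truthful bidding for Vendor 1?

Others bid (2, 2, 2, 2): truth gives 0; bid 2 gives 10 > 0. Violating.
Others bid (2, 2, 2, 6): truth gives 0; bid 6 gives 6 > 0. Violating.
Others bid (2, 2, 2, 13): truth gives -12; bid 13 gives -1 > -12. Violating.
Others bid (2, 2, 6, 2): truth gives 0; bid 6 gives 6 > 0. Violating.
Others bid (2, 2, 2, 12): truth gives 0; no alternative beats it.
Others bid (2, 2, 6, 12): truth gives 0; no alternative beats it.
(Checking all 256 profiles: 191 have a profitable deviation, 65 do not.)

191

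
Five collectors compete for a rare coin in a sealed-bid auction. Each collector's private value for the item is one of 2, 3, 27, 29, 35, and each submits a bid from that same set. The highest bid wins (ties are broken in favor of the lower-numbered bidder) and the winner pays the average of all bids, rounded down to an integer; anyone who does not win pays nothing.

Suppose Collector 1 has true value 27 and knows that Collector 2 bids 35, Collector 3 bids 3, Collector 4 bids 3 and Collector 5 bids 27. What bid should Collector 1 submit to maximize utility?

35

Bid 2: loses, pays 0, utility 0.
Bid 3: loses, pays 0, utility 0.
Bid 27: loses, pays 0, utility 0.
Bid 29: loses, pays 0, utility 0.
Bid 35: wins, pays 20, utility 27 - 20 = 7.
The best choice is 35 with utility 7.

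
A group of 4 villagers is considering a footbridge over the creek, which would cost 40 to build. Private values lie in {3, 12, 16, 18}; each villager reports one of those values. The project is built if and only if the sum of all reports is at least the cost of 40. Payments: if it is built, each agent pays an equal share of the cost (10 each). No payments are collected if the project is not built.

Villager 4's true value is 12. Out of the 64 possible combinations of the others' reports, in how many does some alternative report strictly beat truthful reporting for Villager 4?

Others report (3, 3, 16): truth gives 0; report 18 gives 2 > 0. Violating.
Others report (3, 3, 18): truth gives 0; report 16 gives 2 > 0. Violating.
Others report (3, 12, 12): truth gives 0; report 16 gives 2 > 0. Violating.
Others report (3, 16, 3): truth gives 0; report 18 gives 2 > 0. Violating.
Others report (3, 3, 3): truth gives 0; no alternative beats it.
Others report (3, 3, 12): truth gives 0; no alternative beats it.
(Checking all 64 profiles: 9 have a profitable deviation, 55 do not.)

9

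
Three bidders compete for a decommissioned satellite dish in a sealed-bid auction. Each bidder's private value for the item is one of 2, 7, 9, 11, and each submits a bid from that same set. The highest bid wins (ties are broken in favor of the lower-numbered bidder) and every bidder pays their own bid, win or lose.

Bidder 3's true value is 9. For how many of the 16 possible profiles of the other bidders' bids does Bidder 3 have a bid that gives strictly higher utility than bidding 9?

13

Others bid (2, 2): truth gives 0; bid 7 gives 2 > 0. Violating.
Others bid (2, 9): truth gives -9; bid 2 gives -2 > -9. Violating.
Others bid (2, 11): truth gives -9; bid 2 gives -2 > -9. Violating.
Others bid (7, 9): truth gives -9; bid 2 gives -2 > -9. Violating.
Others bid (2, 7): truth gives 0; no alternative beats it.
Others bid (7, 2): truth gives 0; no alternative beats it.
(Checking all 16 profiles: 13 have a profitable deviation, 3 do not.)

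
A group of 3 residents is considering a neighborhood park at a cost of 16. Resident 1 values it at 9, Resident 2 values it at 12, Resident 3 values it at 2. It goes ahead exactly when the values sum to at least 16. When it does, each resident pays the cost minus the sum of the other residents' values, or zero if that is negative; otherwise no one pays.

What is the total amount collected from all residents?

7

Total value 23 ≥ cost 16, so it is built.
Resident 1: others sum to 14; max(0, 16 - 14) = 2.
Resident 2: others sum to 11; max(0, 16 - 11) = 5.
Resident 3: others sum to 21; max(0, 16 - 21) = 0.
Total collected = 2 + 5 + 0 = 7.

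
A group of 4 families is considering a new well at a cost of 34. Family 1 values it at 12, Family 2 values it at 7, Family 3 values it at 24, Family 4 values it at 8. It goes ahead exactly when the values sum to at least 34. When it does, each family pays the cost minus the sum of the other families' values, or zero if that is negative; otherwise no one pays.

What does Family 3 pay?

Total value 51 ≥ cost 34, so the project is built.
The other families' values sum to 27.
Cost minus that sum is 34 - 27 = 7.

7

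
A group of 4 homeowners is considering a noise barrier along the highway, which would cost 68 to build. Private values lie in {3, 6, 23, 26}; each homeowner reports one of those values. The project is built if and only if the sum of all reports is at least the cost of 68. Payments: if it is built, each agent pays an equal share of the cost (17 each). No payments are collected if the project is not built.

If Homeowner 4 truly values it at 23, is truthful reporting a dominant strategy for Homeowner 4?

Check each profile of the others' reports and compare truth against every alternative report.
Others report (3, 23, 23): truth gives 6, best alternative gives 6.
Others report (3, 23, 26): truth gives 6, best alternative gives 6.
Others report (3, 26, 23): truth gives 6, best alternative gives 6.
Others report (3, 26, 26): truth gives 6, best alternative gives 6.
Others report (6, 23, 23): truth gives 6, best alternative gives 6.
Others report (6, 23, 26): truth gives 6, best alternative gives 6.
(Remaining 58 profiles checked similarly; truth is weakly best in each.)
In every case the truthful report is at least as good as any alternative, so it is a dominant strategy.

Yes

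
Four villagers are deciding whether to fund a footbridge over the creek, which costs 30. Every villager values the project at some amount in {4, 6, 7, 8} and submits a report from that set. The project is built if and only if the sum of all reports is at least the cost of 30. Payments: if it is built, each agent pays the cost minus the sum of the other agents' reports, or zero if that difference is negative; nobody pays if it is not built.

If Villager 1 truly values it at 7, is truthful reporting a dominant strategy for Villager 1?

Yes

Check each profile of the others' reports and compare truth against every alternative report.
Others report (8, 8, 8): truth gives 1, best alternative gives 1.
Others report (4, 4, 4): truth gives 0, best alternative gives 0.
Others report (4, 4, 6): truth gives 0, best alternative gives 0.
Others report (4, 4, 7): truth gives 0, best alternative gives 0.
Others report (4, 4, 8): truth gives 0, best alternative gives 0.
Others report (4, 6, 4): truth gives 0, best alternative gives 0.
(Remaining 58 profiles checked similarly; truth is weakly best in each.)
In every case the truthful report is at least as good as any alternative, so it is a dominant strategy.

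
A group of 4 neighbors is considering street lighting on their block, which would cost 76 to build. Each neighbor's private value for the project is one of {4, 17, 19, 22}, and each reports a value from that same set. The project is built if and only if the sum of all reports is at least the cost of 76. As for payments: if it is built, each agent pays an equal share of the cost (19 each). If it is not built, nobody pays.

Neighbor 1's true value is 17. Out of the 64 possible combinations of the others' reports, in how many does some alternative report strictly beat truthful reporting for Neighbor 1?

Others report (17, 22, 22): truth gives -2; report 4 gives 0 > -2. Violating.
Others report (19, 19, 22): truth gives -2; report 4 gives 0 > -2. Violating.
Others report (19, 22, 19): truth gives -2; report 4 gives 0 > -2. Violating.
Others report (19, 22, 22): truth gives -2; report 4 gives 0 > -2. Violating.
Others report (4, 4, 4): truth gives 0; no alternative beats it.
Others report (4, 4, 17): truth gives 0; no alternative beats it.
(Checking all 64 profiles: 10 have a profitable deviation, 54 do not.)

10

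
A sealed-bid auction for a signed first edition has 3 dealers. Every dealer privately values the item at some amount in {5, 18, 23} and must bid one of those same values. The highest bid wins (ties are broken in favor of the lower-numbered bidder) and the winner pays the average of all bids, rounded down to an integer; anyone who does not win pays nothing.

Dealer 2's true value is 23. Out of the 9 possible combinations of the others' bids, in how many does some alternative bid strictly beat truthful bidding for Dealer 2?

2

Others bid (5, 5): truth gives 12; bid 18 gives 14 > 12. Violating.
Others bid (5, 18): truth gives 8; bid 18 gives 10 > 8. Violating.
Others bid (5, 23): truth gives 6; no alternative beats it.
Others bid (18, 5): truth gives 8; no alternative beats it.
(Checking all 9 profiles: 2 have a profitable deviation, 7 do not.)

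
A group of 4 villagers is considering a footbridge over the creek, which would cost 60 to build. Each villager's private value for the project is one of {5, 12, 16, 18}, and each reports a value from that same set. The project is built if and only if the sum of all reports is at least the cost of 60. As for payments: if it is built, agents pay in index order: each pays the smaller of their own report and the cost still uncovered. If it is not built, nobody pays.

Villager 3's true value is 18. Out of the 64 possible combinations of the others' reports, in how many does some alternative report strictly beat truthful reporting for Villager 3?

20

Others report (12, 16, 16): truth gives 0; report 16 gives 2 > 0. Violating.
Others report (12, 16, 18): truth gives 0; report 16 gives 2 > 0. Violating.
Others report (12, 18, 16): truth gives 0; report 16 gives 2 > 0. Violating.
Others report (12, 18, 18): truth gives 0; report 12 gives 6 > 0. Violating.
Others report (5, 5, 5): truth gives 0; no alternative beats it.
Others report (5, 5, 12): truth gives 0; no alternative beats it.
(Checking all 64 profiles: 20 have a profitable deviation, 44 do not.)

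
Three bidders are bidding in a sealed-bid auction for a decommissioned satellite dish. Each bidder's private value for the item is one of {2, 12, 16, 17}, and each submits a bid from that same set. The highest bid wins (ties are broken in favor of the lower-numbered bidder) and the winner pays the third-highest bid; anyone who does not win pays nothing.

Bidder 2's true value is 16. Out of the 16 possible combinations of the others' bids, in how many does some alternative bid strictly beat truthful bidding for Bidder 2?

4

Others bid (2, 17): truth gives 0; bid 17 gives 14 > 0. Violating.
Others bid (12, 17): truth gives 0; bid 17 gives 4 > 0. Violating.
Others bid (16, 2): truth gives 0; bid 17 gives 14 > 0. Violating.
Others bid (16, 12): truth gives 0; bid 17 gives 4 > 0. Violating.
Others bid (2, 2): truth gives 14; no alternative beats it.
Others bid (2, 12): truth gives 14; no alternative beats it.
(Checking all 16 profiles: 4 have a profitable deviation, 12 do not.)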